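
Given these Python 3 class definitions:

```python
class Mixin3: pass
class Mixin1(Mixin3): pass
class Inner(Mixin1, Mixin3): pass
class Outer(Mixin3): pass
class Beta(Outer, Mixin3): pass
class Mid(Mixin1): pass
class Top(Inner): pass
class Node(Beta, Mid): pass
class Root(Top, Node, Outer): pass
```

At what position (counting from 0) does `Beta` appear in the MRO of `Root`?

4

L[Root] = Root + merge(L[Top], L[Node], L[Outer], [Top Node Outer])
  take Top:  [Top Inner Mixin1 Mixin3 object] + [Node Beta Outer Mid Mixin1 Mixin3 object] + [Outer Mixin3 object] + [Top Node Outer]
  take Inner:  [Inner Mixin1 Mixin3 object] + [Node Beta Outer Mid Mixin1 Mixin3 object] + [Outer Mixin3 object] + [Node Outer]
  take Node:  [Mixin1 Mixin3 object] + [Node Beta Outer Mid Mixin1 Mixin3 object] + [Outer Mixin3 object] + [Node Outer]
  take Beta:  [Mixin1 Mixin3 object] + [Beta Outer Mid Mixin1 Mixin3 object] + [Outer Mixin3 object] + [Outer]
  take Outer:  [Mixin1 Mixin3 object] + [Outer Mid Mixin1 Mixin3 object] + [Outer Mixin3 object] + [Outer]
  take Mid:  [Mixin1 Mixin3 object] + [Mid Mixin1 Mixin3 object] + [Mixin3 object]
  take Mixin1:  [Mixin1 Mixin3 object] + [Mixin1 Mixin3 object] + [Mixin3 object]
  take Mixin3:  [Mixin3 object] + [Mixin3 object] + [Mixin3 object]
  take object:  [object] + [object] + [object]
MRO: Root Top Inner Node Beta Outer Mid Mixin1 Mixin3 object
Beta sits at index 4.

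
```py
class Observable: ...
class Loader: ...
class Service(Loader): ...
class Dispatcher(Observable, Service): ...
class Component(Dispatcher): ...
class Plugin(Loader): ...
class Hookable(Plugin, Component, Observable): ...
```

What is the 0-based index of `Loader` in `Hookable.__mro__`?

6

L[Hookable] = Hookable + merge(L[Plugin], L[Component], L[Observable], [Plugin Component Observable])
  take Plugin:  [Plugin Loader object] + [Component Dispatcher Observable Service Loader object] + [Observable object] + [Plugin Component Observable]
  take Component:  [Loader object] + [Component Dispatcher Observable Service Loader object] + [Observable object] + [Component Observable]
  take Dispatcher:  [Loader object] + [Dispatcher Observable Service Loader object] + [Observable object] + [Observable]
  take Observable:  [Loader object] + [Observable Service Loader object] + [Observable object] + [Observable]
  take Service:  [Loader object] + [Service Loader object] + [object]
  take Loader:  [Loader object] + [Loader object] + [object]
  take object:  [object] + [object] + [object]
MRO: Hookable Plugin Component Dispatcher Observable Service Loader object
Loader sits at index 6.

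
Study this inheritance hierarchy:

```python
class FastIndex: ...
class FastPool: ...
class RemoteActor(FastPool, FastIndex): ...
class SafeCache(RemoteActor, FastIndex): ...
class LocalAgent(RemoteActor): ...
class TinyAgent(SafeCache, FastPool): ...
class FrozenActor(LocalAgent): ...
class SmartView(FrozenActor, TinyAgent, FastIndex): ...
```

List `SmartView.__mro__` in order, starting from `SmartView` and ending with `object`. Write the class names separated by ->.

L[SmartView] = SmartView + merge(L[FrozenActor], L[TinyAgent], L[FastIndex], [FrozenActor TinyAgent FastIndex])
  take FrozenActor:  [FrozenActor LocalAgent RemoteActor FastPool FastIndex object] + [TinyAgent SafeCache RemoteActor FastPool FastIndex object] + [FastIndex object] + [FrozenActor TinyAgent FastIndex]
  take LocalAgent:  [LocalAgent RemoteActor FastPool FastIndex object] + [TinyAgent SafeCache RemoteActor FastPool FastIndex object] + [FastIndex object] + [TinyAgent FastIndex]
  take TinyAgent:  [RemoteActor FastPool FastIndex object] + [TinyAgent SafeCache RemoteActor FastPool FastIndex object] + [FastIndex object] + [TinyAgent FastIndex]
  take SafeCache:  [RemoteActor FastPool FastIndex object] + [SafeCache RemoteActor FastPool FastIndex object] + [FastIndex object] + [FastIndex]
  take RemoteActor:  [RemoteActor FastPool FastIndex object] + [RemoteActor FastPool FastIndex object] + [FastIndex object] + [FastIndex]
  take FastPool:  [FastPool FastIndex object] + [FastPool FastIndex object] + [FastIndex object] + [FastIndex]
  take FastIndex:  [FastIndex object] + [FastIndex object] + [FastIndex object] + [FastIndex]
  take object:  [object] + [object] + [object]

SmartView -> FrozenActor -> LocalAgent -> TinyAgent -> SafeCache -> RemoteActor -> FastPool -> FastIndex -> object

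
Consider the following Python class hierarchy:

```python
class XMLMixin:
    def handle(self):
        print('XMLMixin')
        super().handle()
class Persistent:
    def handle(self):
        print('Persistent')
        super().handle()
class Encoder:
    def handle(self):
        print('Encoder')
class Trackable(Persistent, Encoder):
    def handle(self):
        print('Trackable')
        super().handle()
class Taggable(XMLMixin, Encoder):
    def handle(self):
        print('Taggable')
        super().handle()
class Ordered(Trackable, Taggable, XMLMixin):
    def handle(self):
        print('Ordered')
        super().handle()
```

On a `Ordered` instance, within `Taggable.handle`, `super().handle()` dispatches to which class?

XMLMixin

L[Ordered] = Ordered + merge(L[Trackable], L[Taggable], L[XMLMixin], [Trackable Taggable XMLMixin])
  take Trackable:  [Trackable Persistent Encoder object] + [Taggable XMLMixin Encoder object] + [XMLMixin object] + [Trackable Taggable XMLMixin]
  take Persistent:  [Persistent Encoder object] + [Taggable XMLMixin Encoder object] + [XMLMixin object] + [Taggable XMLMixin]
  take Taggable:  [Encoder object] + [Taggable XMLMixin Encoder object] + [XMLMixin object] + [Taggable XMLMixin]
  take XMLMixin:  [Encoder object] + [XMLMixin Encoder object] + [XMLMixin object] + [XMLMixin]
  take Encoder:  [Encoder object] + [Encoder object] + [object]
  take object:  [object] + [object] + [object]
MRO: Ordered Trackable Persistent Taggable XMLMixin Encoder object
super() in Taggable.handle on a Ordered instance goes to the class after Taggable in Ordered's MRO: XMLMixin.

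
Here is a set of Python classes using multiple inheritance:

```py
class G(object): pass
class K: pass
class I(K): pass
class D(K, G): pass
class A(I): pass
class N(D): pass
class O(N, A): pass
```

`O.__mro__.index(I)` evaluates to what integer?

L[O] = O + merge(L[N], L[A], [N A])
  take N:  [N D K G object] + [A I K object] + [N A]
  take D:  [D K G object] + [A I K object] + [A]
  take A:  [K G object] + [A I K object] + [A]
  take I:  [K G object] + [I K object]
  take K:  [K G object] + [K object]
  take G:  [G object] + [object]
  take object:  [object] + [object]
MRO: O N D A I K G object
I sits at index 4.

4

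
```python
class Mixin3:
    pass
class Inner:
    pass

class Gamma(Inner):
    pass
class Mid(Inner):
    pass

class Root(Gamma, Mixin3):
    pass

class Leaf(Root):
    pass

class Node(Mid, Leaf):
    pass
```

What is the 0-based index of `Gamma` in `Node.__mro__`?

L[Node] = Node + merge(L[Mid], L[Leaf], [Mid Leaf])
  take Mid:  [Mid Inner object] + [Leaf Root Gamma Inner Mixin3 object] + [Mid Leaf]
  take Leaf:  [Inner object] + [Leaf Root Gamma Inner Mixin3 object] + [Leaf]
  take Root:  [Inner object] + [Root Gamma Inner Mixin3 object]
  take Gamma:  [Inner object] + [Gamma Inner Mixin3 object]
  take Inner:  [Inner object] + [Inner Mixin3 object]
  take Mixin3:  [object] + [Mixin3 object]
  take object:  [object] + [object]
MRO: Node Mid Leaf Root Gamma Inner Mixin3 object
Gamma sits at index 4.

4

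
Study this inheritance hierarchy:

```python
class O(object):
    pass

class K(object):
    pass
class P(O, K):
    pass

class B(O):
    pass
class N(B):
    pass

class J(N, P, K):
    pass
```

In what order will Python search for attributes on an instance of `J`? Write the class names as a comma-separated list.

L[J] = J + merge(L[N], L[P], L[K], [N P K])
  take N:  [N B O object] + [P O K object] + [K object] + [N P K]
  take B:  [B O object] + [P O K object] + [K object] + [P K]
  take P:  [O object] + [P O K object] + [K object] + [P K]
  take O:  [O object] + [O K object] + [K object] + [K]
  take K:  [object] + [K object] + [K object] + [K]
  take object:  [object] + [object] + [object]

J, N, B, P, O, K, object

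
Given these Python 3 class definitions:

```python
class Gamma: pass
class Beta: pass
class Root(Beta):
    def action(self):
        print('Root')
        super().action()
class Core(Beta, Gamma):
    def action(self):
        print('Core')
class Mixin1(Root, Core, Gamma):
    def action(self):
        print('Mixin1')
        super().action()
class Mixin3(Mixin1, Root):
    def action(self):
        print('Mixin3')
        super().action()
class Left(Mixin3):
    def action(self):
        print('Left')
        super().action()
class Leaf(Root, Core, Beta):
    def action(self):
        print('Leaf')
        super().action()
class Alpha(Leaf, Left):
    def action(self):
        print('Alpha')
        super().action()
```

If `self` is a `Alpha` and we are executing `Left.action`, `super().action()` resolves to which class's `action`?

Mixin3

L[Alpha] = Alpha + merge(L[Leaf], L[Left], [Leaf Left])
  take Leaf:  [Leaf Root Core Beta Gamma object] + [Left Mixin3 Mixin1 Root Core Beta Gamma object] + [Leaf Left]
  take Left:  [Root Core Beta Gamma object] + [Left Mixin3 Mixin1 Root Core Beta Gamma object] + [Left]
  take Mixin3:  [Root Core Beta Gamma object] + [Mixin3 Mixin1 Root Core Beta Gamma object]
  take Mixin1:  [Root Core Beta Gamma object] + [Mixin1 Root Core Beta Gamma object]
  take Root:  [Root Core Beta Gamma object] + [Root Core Beta Gamma object]
  take Core:  [Core Beta Gamma object] + [Core Beta Gamma object]
  take Beta:  [Beta Gamma object] + [Beta Gamma object]
  take Gamma:  [Gamma object] + [Gamma object]
  take object:  [object] + [object]
MRO: Alpha Leaf Left Mixin3 Mixin1 Root Core Beta Gamma object
super() in Left.action on a Alpha instance goes to the class after Left in Alpha's MRO: Mixin3.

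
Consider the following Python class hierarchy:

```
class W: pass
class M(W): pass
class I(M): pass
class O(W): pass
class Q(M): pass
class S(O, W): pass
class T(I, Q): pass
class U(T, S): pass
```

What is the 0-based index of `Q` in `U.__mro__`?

L[U] = U + merge(L[T], L[S], [T S])
  take T:  [T I Q M W object] + [S O W object] + [T S]
  take I:  [I Q M W object] + [S O W object] + [S]
  take Q:  [Q M W object] + [S O W object] + [S]
  take M:  [M W object] + [S O W object] + [S]
  take S:  [W object] + [S O W object] + [S]
  take O:  [W object] + [O W object]
  take W:  [W object] + [W object]
  take object:  [object] + [object]
MRO: U T I Q M S O W object
Q sits at index 3.

3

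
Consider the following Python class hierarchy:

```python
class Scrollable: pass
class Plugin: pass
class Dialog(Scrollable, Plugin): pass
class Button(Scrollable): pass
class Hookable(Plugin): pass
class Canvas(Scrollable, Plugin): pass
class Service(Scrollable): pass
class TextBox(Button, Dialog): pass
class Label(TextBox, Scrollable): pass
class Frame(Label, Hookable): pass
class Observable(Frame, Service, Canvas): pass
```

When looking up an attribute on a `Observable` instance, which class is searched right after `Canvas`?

L[Observable] = Observable + merge(L[Frame], L[Service], L[Canvas], [Frame Service Canvas])
  take Frame:  [Frame Label TextBox Button Dialog Scrollable Hookable Plugin object] + [Service Scrollable object] + [Canvas Scrollable Plugin object] + [Frame Service Canvas]
  take Label:  [Label TextBox Button Dialog Scrollable Hookable Plugin object] + [Service Scrollable object] + [Canvas Scrollable Plugin object] + [Service Canvas]
  take TextBox:  [TextBox Button Dialog Scrollable Hookable Plugin object] + [Service Scrollable object] + [Canvas Scrollable Plugin object] + [Service Canvas]
  take Button:  [Button Dialog Scrollable Hookable Plugin object] + [Service Scrollable object] + [Canvas Scrollable Plugin object] + [Service Canvas]
  take Dialog:  [Dialog Scrollable Hookable Plugin object] + [Service Scrollable object] + [Canvas Scrollable Plugin object] + [Service Canvas]
  take Service:  [Scrollable Hookable Plugin object] + [Service Scrollable object] + [Canvas Scrollable Plugin object] + [Service Canvas]
  take Canvas:  [Scrollable Hookable Plugin object] + [Scrollable object] + [Canvas Scrollable Plugin object] + [Canvas]
  take Scrollable:  [Scrollable Hookable Plugin object] + [Scrollable object] + [Scrollable Plugin object]
  take Hookable:  [Hookable Plugin object] + [object] + [Plugin object]
  take Plugin:  [Plugin object] + [object] + [Plugin object]
  take object:  [object] + [object] + [object]
MRO: Observable Frame Label TextBox Button Dialog Service Canvas Scrollable Hookable Plugin object
Canvas is at position 7; next is Scrollable.

Scrollable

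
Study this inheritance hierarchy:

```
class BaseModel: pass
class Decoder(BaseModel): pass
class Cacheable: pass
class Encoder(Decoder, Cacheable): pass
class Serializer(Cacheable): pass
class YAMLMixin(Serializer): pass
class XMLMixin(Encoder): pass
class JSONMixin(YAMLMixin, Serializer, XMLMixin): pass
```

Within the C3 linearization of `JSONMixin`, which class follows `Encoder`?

Decoder

L[JSONMixin] = JSONMixin + merge(L[YAMLMixin], L[Serializer], L[XMLMixin], [YAMLMixin Serializer XMLMixin])
  take YAMLMixin:  [YAMLMixin Serializer Cacheable object] + [Serializer Cacheable object] + [XMLMixin Encoder Decoder BaseModel Cacheable object] + [YAMLMixin Serializer XMLMixin]
  take Serializer:  [Serializer Cacheable object] + [Serializer Cacheable object] + [XMLMixin Encoder Decoder BaseModel Cacheable object] + [Serializer XMLMixin]
  take XMLMixin:  [Cacheable object] + [Cacheable object] + [XMLMixin Encoder Decoder BaseModel Cacheable object] + [XMLMixin]
  take Encoder:  [Cacheable object] + [Cacheable object] + [Encoder Decoder BaseModel Cacheable object]
  take Decoder:  [Cacheable object] + [Cacheable object] + [Decoder BaseModel Cacheable object]
  take BaseModel:  [Cacheable object] + [Cacheable object] + [BaseModel Cacheable object]
  take Cacheable:  [Cacheable object] + [Cacheable object] + [Cacheable object]
  take object:  [object] + [object] + [object]
MRO: JSONMixin YAMLMixin Serializer XMLMixin Encoder Decoder BaseModel Cacheable object
Encoder is at position 4; next is Decoder.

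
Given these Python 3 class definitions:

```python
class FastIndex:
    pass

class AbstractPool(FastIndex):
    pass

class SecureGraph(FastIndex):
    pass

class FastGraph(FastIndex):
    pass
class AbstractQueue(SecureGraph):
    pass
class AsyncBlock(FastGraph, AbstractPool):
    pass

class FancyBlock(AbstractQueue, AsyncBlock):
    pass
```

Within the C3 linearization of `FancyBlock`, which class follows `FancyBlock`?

AbstractQueue

L[FancyBlock] = FancyBlock + merge(L[AbstractQueue], L[AsyncBlock], [AbstractQueue AsyncBlock])
  take AbstractQueue:  [AbstractQueue SecureGraph FastIndex object] + [AsyncBlock FastGraph AbstractPool FastIndex object] + [AbstractQueue AsyncBlock]
  take SecureGraph:  [SecureGraph FastIndex object] + [AsyncBlock FastGraph AbstractPool FastIndex object] + [AsyncBlock]
  take AsyncBlock:  [FastIndex object] + [AsyncBlock FastGraph AbstractPool FastIndex object] + [AsyncBlock]
  take FastGraph:  [FastIndex object] + [FastGraph AbstractPool FastIndex object]
  take AbstractPool:  [FastIndex object] + [AbstractPool FastIndex object]
  take FastIndex:  [FastIndex object] + [FastIndex object]
  take object:  [object] + [object]
MRO: FancyBlock AbstractQueue SecureGraph AsyncBlock FastGraph AbstractPool FastIndex object
FancyBlock is at position 0; next is AbstractQueue.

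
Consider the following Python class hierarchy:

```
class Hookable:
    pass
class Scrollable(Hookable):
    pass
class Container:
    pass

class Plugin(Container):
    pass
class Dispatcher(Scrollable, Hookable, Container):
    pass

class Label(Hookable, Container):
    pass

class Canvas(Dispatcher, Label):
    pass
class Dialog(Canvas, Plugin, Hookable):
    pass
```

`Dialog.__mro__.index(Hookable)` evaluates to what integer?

L[Dialog] = Dialog + merge(L[Canvas], L[Plugin], L[Hookable], [Canvas Plugin Hookable])
  take Canvas:  [Canvas Dispatcher Scrollable Label Hookable Container object] + [Plugin Container object] + [Hookable object] + [Canvas Plugin Hookable]
  take Dispatcher:  [Dispatcher Scrollable Label Hookable Container object] + [Plugin Container object] + [Hookable object] + [Plugin Hookable]
  take Scrollable:  [Scrollable Label Hookable Container object] + [Plugin Container object] + [Hookable object] + [Plugin Hookable]
  take Label:  [Label Hookable Container object] + [Plugin Container object] + [Hookable object] + [Plugin Hookable]
  take Plugin:  [Hookable Container object] + [Plugin Container object] + [Hookable object] + [Plugin Hookable]
  take Hookable:  [Hookable Container object] + [Container object] + [Hookable object] + [Hookable]
  take Container:  [Container object] + [Container object] + [object]
  take object:  [object] + [object] + [object]
MRO: Dialog Canvas Dispatcher Scrollable Label Plugin Hookable Container object
Hookable sits at index 6.

6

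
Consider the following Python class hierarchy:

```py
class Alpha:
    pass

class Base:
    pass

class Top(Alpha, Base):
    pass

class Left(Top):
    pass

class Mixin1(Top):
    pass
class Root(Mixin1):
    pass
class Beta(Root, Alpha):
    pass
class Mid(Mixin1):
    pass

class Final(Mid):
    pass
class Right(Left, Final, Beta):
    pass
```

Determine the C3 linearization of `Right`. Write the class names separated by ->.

Right -> Left -> Final -> Mid -> Beta -> Root -> Mixin1 -> Top -> Alpha -> Base -> object

L[Right] = Right + merge(L[Left], L[Final], L[Beta], [Left Final Beta])
  take Left:  [Left Top Alpha Base object] + [Final Mid Mixin1 Top Alpha Base object] + [Beta Root Mixin1 Top Alpha Base object] + [Left Final Beta]
  take Final:  [Top Alpha Base object] + [Final Mid Mixin1 Top Alpha Base object] + [Beta Root Mixin1 Top Alpha Base object] + [Final Beta]
  take Mid:  [Top Alpha Base object] + [Mid Mixin1 Top Alpha Base object] + [Beta Root Mixin1 Top Alpha Base object] + [Beta]
  take Beta:  [Top Alpha Base object] + [Mixin1 Top Alpha Base object] + [Beta Root Mixin1 Top Alpha Base object] + [Beta]
  take Root:  [Top Alpha Base object] + [Mixin1 Top Alpha Base object] + [Root Mixin1 Top Alpha Base object]
  take Mixin1:  [Top Alpha Base object] + [Mixin1 Top Alpha Base object] + [Mixin1 Top Alpha Base object]
  take Top:  [Top Alpha Base object] + [Top Alpha Base object] + [Top Alpha Base object]
  take Alpha:  [Alpha Base object] + [Alpha Base object] + [Alpha Base object]
  take Base:  [Base object] + [Base object] + [Base object]
  take object:  [object] + [object] + [object]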